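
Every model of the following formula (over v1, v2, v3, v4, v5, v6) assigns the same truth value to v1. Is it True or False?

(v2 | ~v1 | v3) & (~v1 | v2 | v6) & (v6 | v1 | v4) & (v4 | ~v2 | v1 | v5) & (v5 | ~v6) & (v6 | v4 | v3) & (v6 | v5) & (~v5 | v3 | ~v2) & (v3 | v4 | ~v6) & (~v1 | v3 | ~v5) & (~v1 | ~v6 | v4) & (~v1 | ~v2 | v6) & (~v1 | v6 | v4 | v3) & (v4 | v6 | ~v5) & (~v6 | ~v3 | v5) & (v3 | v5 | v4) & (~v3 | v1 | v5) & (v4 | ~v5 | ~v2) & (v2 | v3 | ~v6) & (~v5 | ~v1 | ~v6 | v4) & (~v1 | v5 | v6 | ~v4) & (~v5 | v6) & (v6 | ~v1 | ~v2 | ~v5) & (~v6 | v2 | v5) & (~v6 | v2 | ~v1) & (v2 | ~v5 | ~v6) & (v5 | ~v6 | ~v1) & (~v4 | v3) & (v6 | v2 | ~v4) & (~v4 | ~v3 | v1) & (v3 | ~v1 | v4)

True

Suppose v1 = 0.
Try v6 = 1.
(v5) alone gives v5 = 1.
(v2) alone gives v2 = 1.
(v3) alone gives v3 = 1.
(v4) alone gives v4 = 1.
But (~v4) is also a unit clause — contradiction.
Backtrack on v6: now try v6 = 0.
(v4) alone gives v4 = 1.
(v5) alone gives v5 = 1.
But (~v5) is also a unit clause — contradiction.
Either choice for v6 ends in contradiction.
So every satisfying assignment has v1 = True.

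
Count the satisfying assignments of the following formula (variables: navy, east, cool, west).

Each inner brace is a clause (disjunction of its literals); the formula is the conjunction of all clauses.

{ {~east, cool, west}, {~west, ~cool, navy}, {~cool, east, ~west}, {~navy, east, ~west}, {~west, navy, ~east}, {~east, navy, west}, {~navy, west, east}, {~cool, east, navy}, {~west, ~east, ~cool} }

4

There are 2^4 = 16 truth assignments over (navy, east, cool, west).
Check each against the 9 clauses (columns in the order navy, east, cool, west):
  F F F F  ✓ satisfies all
  F F F T  ✓ satisfies all
  F F T F  ✗ fails (~cool | east | navy)
  F F T T  ✗ fails (~west | ~cool | navy)
  F T F F  ✗ fails (~east | cool | west)
  F T F T  ✗ fails (~west | navy | ~east)
  F T T F  ✗ fails (~east | navy | west)
  F T T T  ✗ fails (~west | ~cool | navy)
  T F F F  ✗ fails (~navy | west | east)
  T F F T  ✗ fails (~navy | east | ~west)
  T F T F  ✗ fails (~navy | west | east)
  T F T T  ✗ fails (~cool | east | ~west)
  T T F F  ✗ fails (~east | cool | west)
  T T F T  ✓ satisfies all
  T T T F  ✓ satisfies all
  T T T T  ✗ fails (~west | ~east | ~cool)
4 of the 16 rows are models.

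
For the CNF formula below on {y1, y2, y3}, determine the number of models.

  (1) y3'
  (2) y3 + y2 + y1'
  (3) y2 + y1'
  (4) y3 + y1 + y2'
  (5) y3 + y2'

There are 2^3 = 8 truth assignments over (y1, y2, y3).
Check each against the 5 clauses (columns in the order y1, y2, y3):
  F F F  ✓ satisfies all
  F F T  ✗ fails (y3')
  F T F  ✗ fails (y3 + y1 + y2')
  F T T  ✗ fails (y3')
  T F F  ✗ fails (y3 + y2 + y1')
  T F T  ✗ fails (y3')
  T T F  ✗ fails (y3 + y2')
  T T T  ✗ fails (y3')
1 of the 8 rows is a model.

1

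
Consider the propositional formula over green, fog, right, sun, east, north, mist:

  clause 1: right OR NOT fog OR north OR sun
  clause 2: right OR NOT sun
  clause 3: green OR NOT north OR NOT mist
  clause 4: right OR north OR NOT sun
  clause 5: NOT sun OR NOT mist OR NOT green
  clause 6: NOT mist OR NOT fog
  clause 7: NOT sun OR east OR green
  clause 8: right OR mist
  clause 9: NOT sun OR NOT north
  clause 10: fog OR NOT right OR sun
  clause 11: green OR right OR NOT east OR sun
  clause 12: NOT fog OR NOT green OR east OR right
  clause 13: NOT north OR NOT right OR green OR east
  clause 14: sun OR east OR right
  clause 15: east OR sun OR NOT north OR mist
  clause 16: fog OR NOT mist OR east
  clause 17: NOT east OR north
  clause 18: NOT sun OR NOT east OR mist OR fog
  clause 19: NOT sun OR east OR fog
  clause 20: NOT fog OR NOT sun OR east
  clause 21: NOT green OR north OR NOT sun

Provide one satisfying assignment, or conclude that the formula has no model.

Try right = true.
Try mist = false.
Try sun = false.
From the singleton clause (fog), fog = true.
Try east = true.
From the singleton clause (north), north = true.
All clauses hold; green can take either value.

green=true,  fog=true,  right=true,  sun=false,  east=true,  north=true,  mist=false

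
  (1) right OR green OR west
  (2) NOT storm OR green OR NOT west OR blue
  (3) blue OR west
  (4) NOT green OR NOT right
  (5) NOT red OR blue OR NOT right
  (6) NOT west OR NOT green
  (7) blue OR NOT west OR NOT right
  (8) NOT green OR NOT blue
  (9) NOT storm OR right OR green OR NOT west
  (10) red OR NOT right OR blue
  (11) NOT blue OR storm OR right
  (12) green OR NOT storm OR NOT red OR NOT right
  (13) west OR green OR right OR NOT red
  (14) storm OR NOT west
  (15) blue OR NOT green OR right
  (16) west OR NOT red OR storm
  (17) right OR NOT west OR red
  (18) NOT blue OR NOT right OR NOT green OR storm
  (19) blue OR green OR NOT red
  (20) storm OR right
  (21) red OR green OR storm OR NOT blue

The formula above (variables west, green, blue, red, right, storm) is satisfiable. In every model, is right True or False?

Suppose right = false.
Unit clause (storm) forces storm = true.
Case green = true:
Unit clause (NOT west) forces west = false.
Unit clause (blue) forces blue = true.
But (NOT blue) is also a unit clause — contradiction.
Undo green and try green = false.
Unit clause (west) forces west = true.
But (NOT west) is also a unit clause — contradiction.
Neither green = true nor green = false works.
So every satisfying assignment has right = True.

True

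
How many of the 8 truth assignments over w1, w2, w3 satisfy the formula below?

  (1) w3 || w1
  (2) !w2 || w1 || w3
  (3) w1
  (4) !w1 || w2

There are 2^3 = 8 truth assignments over (w1, w2, w3).
Check each against the 4 clauses (columns in the order w1, w2, w3):
  F F F  ✗ fails (w3 || w1)
  F F T  ✗ fails (w1)
  F T F  ✗ fails (w3 || w1)
  F T T  ✗ fails (w1)
  T F F  ✗ fails (!w1 || w2)
  T F T  ✗ fails (!w1 || w2)
  T T F  ✓ satisfies all
  T T T  ✓ satisfies all
2 of the 8 rows are models.

2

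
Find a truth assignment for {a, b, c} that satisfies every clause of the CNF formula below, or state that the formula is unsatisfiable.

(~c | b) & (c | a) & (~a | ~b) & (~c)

a ↦ 1,  b ↦ 0,  c ↦ 0

The clause (~c) is unit, so c = 0.
The clause (a) is unit, so a = 1.
The clause (~b) is unit, so b = 0.
All clauses are satisfied.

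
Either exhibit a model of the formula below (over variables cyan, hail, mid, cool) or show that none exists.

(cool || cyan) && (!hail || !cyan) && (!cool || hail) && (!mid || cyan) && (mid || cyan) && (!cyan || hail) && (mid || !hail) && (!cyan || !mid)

UNSATISFIABLE

Try cool = true.
Unit clause (hail) forces hail = true.
Unit clause (!cyan) forces cyan = false.
Unit clause (!mid) forces mid = false.
Now (mid) is unsatisfied and unit — conflict.
So cool must be the other value — set cool = false.
Unit clause (cyan) forces cyan = true.
Unit clause (!hail) forces hail = false.
Now (hail) is unsatisfied and unit — conflict.
Neither cool = true nor cool = false works.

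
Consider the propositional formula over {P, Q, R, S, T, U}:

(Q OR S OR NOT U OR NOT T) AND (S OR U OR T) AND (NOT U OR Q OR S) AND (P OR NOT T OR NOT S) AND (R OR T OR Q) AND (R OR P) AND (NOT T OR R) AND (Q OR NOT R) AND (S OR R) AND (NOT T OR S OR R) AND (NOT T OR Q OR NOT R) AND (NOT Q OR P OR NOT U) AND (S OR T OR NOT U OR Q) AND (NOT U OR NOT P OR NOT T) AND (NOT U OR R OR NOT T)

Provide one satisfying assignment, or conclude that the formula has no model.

P=true; Q=true; R=false; S=true; T=false; U=false

Branch on R: set R = false.
(P) alone gives P = true.
(NOT T) alone gives T = false.
(Q) alone gives Q = true.
(S) alone gives S = true.
No clause remains; U is free.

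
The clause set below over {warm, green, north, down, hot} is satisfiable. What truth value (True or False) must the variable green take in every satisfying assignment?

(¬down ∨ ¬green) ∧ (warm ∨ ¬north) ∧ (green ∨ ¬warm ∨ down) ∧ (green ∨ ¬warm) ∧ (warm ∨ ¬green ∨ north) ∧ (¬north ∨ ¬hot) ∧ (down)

Suppose green = True.
(¬down) alone gives down = False.
That conflicts with the unit clause (down).
So every satisfying assignment has green = False.

False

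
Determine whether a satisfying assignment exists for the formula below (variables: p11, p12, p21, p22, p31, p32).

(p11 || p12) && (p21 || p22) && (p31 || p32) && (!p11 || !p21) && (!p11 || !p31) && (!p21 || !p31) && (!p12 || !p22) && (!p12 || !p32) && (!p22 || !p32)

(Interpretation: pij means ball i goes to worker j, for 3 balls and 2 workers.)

Unsatisfiable

Suppose p11 = true.
(!p21) alone gives p21 = false.
(p22) alone gives p22 = true.
(!p31) alone gives p31 = false.
(p32) alone gives p32 = true.
Now (!p32) is unsatisfied and unit — conflict.
Backtrack on p11: now try p11 = false.
(p12) alone gives p12 = true.
(!p22) alone gives p22 = false.
(p21) alone gives p21 = true.
(!p31) alone gives p31 = false.
(p32) alone gives p32 = true.
Now (!p32) is unsatisfied and unit — conflict.
Neither p11 = true nor p11 = false works.
No assignment satisfies every clause.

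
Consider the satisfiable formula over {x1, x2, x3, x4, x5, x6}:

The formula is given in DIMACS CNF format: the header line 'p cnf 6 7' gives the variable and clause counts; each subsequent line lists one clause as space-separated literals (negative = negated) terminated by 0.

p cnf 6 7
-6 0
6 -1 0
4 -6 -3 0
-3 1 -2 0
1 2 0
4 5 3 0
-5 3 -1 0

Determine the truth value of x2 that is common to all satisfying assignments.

Suppose x2 = False.
The clause (¬x6) is unit, so x6 = False.
The clause (¬x1) is unit, so x1 = False.
But (x1) is also a unit clause — contradiction.
So every satisfying assignment has x2 = True.

True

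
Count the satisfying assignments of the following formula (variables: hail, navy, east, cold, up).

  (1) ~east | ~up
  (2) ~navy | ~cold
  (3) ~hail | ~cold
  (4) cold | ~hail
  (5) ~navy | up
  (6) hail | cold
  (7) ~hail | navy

3

There are 2^5 = 32 truth assignments over (hail, navy, east, cold, up).
Split on up. With up = 1, the clauses containing up are satisfied and ~up drops from the rest; 1 of the 2^4 = 16 assignments to the other variables satisfy what remains.
With up = 0, by the same count on the reduced clause set, 2 assignments work.
Total: 1 + 2 = 3.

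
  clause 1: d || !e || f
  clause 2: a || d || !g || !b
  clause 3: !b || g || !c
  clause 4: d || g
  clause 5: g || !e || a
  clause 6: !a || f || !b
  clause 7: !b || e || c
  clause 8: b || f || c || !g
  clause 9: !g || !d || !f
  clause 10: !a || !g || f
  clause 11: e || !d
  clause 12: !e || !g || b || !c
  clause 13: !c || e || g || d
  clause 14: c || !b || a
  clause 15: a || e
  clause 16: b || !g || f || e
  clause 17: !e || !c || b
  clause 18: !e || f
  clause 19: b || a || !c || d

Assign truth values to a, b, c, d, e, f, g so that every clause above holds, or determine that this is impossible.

a ↦ false,  b ↦ false,  c ↦ false,  d ↦ false,  e ↦ true,  f ↦ true,  g ↦ true

Case d = false:
Unit clause (g) forces g = true.
Case e = true:
Unit clause (f) forces f = true.
Case a = false:
Unit clause (!b) forces b = false.
Unit clause (!c) forces c = false.
This assignment satisfies each clause.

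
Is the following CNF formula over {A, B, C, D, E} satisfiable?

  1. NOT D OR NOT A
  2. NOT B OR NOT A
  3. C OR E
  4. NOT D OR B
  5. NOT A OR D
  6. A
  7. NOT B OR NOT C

No, unsatisfiable

The clause (A) is unit, so A = true.
The clause (NOT D) is unit, so D = false.
That conflicts with the unit clause (D).
No assignment satisfies every clause.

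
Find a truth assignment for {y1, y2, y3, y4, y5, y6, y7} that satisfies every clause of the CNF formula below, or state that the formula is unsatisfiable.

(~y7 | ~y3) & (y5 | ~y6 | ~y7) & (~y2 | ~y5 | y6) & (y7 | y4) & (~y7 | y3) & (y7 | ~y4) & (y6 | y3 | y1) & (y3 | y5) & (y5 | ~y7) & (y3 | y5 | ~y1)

Branch on y7: set y7 = 0.
The clause (y4) is unit, so y4 = 1.
But (~y4) is also a unit clause — contradiction.
Backtrack on y7: now try y7 = 1.
The clause (~y3) is unit, so y3 = 0.
But (y3) is also a unit clause — contradiction.
Both values of y7 lead to a conflict.

UNSATISFIABLE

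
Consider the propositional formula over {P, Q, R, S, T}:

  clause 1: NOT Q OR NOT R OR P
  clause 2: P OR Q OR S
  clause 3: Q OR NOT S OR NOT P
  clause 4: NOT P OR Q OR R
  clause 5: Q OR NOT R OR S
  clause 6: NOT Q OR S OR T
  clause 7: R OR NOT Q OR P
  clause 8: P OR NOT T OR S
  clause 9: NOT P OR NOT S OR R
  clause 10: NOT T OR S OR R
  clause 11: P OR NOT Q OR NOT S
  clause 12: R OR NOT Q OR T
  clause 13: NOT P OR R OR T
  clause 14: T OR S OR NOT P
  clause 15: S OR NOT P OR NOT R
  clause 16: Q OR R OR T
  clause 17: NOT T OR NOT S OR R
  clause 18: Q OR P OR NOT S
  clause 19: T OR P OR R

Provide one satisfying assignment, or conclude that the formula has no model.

P: true; Q: true; R: true; S: true; T: true

Case Q = true:
Case R = true:
The clause (P) is unit, so P = true.
The clause (S) is unit, so S = true.
All clauses hold; T can take either value.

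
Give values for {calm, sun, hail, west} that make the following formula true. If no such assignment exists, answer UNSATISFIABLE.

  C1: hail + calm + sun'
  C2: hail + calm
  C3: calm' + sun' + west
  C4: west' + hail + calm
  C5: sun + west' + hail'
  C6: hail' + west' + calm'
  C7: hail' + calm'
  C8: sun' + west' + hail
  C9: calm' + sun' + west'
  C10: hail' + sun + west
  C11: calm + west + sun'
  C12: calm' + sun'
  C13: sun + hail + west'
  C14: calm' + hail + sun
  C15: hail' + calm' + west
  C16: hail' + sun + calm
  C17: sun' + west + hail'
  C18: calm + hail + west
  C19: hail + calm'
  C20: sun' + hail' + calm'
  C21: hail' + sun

calm ↦ 0; sun ↦ 1; hail ↦ 1; west ↦ 1

Case hail = 1:
Unit clause (calm') forces calm = 0.
Unit clause (sun) forces sun = 1.
Unit clause (west) forces west = 1.
All clauses are satisfied.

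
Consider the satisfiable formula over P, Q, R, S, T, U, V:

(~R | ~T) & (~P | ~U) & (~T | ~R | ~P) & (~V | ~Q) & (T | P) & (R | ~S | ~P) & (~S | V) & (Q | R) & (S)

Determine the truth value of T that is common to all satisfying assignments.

False

Suppose T = 1.
Unit clause (~R) forces R = 0.
Unit clause (Q) forces Q = 1.
Unit clause (~V) forces V = 0.
Unit clause (~S) forces S = 0.
That conflicts with the unit clause (S).
So every satisfying assignment has T = False.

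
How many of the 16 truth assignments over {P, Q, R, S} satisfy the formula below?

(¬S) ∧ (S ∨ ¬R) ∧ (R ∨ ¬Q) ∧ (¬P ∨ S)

1

There are 2^4 = 16 truth assignments over (P, Q, R, S).
Check each against the 4 clauses (columns in the order P, Q, R, S):
  F F F F  ✓ satisfies all
  F F F T  ✗ fails (¬S)
  F F T F  ✗ fails (S ∨ ¬R)
  F F T T  ✗ fails (¬S)
  F T F F  ✗ fails (R ∨ ¬Q)
  F T F T  ✗ fails (¬S)
  F T T F  ✗ fails (S ∨ ¬R)
  F T T T  ✗ fails (¬S)
  T F F F  ✗ fails (¬P ∨ S)
  T F F T  ✗ fails (¬S)
  T F T F  ✗ fails (S ∨ ¬R)
  T F T T  ✗ fails (¬S)
  T T F F  ✗ fails (R ∨ ¬Q)
  T T F T  ✗ fails (¬S)
  T T T F  ✗ fails (S ∨ ¬R)
  T T T T  ✗ fails (¬S)
1 of the 16 rows is a model.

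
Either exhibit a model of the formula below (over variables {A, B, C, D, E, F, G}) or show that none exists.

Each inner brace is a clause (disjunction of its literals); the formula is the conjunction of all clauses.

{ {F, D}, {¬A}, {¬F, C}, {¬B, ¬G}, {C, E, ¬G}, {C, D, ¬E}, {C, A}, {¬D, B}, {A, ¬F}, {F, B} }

Unit clause (¬A) forces A = False.
Unit clause (C) forces C = True.
Unit clause (¬F) forces F = False.
Unit clause (D) forces D = True.
Unit clause (B) forces B = True.
Unit clause (¬G) forces G = False.
All clauses hold; E can take either value.

A ↦ False, B ↦ True, C ↦ True, D ↦ True, E ↦ False, F ↦ False, G ↦ False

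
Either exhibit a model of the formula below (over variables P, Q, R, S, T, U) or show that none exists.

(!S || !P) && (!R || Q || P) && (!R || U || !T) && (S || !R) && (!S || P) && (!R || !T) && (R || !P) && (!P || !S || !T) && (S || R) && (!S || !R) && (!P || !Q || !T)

UNSATISFIABLE

Case S = false:
The clause (!R) is unit, so R = false.
That conflicts with the unit clause (R).
That branch fails; take S = true instead.
The clause (!P) is unit, so P = false.
That conflicts with the unit clause (P).
Either choice for S ends in contradiction.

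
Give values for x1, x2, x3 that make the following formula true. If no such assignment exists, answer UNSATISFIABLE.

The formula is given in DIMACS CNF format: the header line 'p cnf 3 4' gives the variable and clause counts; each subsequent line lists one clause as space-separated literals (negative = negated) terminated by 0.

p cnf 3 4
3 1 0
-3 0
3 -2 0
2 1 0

(¬x3) alone gives x3 = False.
(x1) alone gives x1 = True.
(¬x2) alone gives x2 = False.
This assignment satisfies each clause.

x1=True,  x2=False,  x3=False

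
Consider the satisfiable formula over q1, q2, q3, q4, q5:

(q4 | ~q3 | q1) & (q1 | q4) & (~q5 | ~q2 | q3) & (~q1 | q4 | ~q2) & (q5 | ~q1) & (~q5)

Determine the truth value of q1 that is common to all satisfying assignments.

Suppose q1 = 1.
(q5) alone gives q5 = 1.
That conflicts with the unit clause (~q5).
So every satisfying assignment has q1 = False.

False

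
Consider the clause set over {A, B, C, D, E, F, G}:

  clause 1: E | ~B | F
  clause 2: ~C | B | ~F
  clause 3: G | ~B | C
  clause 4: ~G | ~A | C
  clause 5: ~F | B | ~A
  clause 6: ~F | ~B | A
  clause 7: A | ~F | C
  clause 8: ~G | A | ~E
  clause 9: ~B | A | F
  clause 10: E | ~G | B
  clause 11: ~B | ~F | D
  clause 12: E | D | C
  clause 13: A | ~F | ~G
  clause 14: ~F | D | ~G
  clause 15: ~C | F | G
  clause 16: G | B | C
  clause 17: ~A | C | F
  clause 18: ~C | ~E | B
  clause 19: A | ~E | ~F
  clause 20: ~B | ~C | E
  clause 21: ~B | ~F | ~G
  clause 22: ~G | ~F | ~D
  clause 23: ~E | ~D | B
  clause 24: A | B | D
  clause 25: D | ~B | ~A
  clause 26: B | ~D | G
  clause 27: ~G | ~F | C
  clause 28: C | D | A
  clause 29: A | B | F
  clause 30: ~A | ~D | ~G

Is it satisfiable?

Yes, satisfiable

Suppose E = 1.
Suppose G = 0.
Suppose B = 1.
(C) alone gives C = 1.
(F) alone gives F = 1.
(A) alone gives A = 1.
(D) alone gives D = 1.
This assignment satisfies each clause.
A satisfying assignment: A ↦ 1, B ↦ 1, C ↦ 1, D ↦ 1, E ↦ 1, F ↦ 1, G ↦ 0.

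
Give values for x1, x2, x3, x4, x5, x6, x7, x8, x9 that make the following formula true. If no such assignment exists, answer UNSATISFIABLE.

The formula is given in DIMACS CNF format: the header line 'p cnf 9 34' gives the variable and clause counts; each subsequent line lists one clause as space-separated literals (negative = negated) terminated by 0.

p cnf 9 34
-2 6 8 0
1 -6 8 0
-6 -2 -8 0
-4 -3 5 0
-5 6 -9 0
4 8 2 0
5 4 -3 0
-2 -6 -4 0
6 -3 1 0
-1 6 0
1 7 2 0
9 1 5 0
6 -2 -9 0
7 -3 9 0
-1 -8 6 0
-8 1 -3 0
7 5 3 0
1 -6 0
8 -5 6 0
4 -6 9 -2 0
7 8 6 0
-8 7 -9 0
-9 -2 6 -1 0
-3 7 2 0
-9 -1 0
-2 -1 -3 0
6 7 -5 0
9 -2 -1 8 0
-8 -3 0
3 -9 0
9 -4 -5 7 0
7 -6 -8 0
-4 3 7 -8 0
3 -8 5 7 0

x1 ↦ False; x2 ↦ False; x3 ↦ False; x4 ↦ False; x5 ↦ True; x6 ↦ False; x7 ↦ True; x8 ↦ True; x9 ↦ False

Try x1 = False.
Unit clause (¬x6) forces x6 = False.
Unit clause (¬x3) forces x3 = False.
Unit clause (¬x9) forces x9 = False.
Unit clause (x5) forces x5 = True.
Unit clause (x8) forces x8 = True.
Unit clause (x7) forces x7 = True.
All clauses hold; x2, x4 can take either value.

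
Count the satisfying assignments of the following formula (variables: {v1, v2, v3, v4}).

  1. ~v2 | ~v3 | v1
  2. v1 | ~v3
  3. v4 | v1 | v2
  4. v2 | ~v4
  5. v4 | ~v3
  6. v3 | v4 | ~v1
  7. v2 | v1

There are 2^4 = 16 truth assignments over (v1, v2, v3, v4).
Split on v4. With v4 = 1, the clauses containing v4 are satisfied and ~v4 drops from the rest; 3 of the 2^3 = 8 assignments to the other variables satisfy what remains.
With v4 = 0, by the same count on the reduced clause set, 1 assignment works.
Total: 3 + 1 = 4.

4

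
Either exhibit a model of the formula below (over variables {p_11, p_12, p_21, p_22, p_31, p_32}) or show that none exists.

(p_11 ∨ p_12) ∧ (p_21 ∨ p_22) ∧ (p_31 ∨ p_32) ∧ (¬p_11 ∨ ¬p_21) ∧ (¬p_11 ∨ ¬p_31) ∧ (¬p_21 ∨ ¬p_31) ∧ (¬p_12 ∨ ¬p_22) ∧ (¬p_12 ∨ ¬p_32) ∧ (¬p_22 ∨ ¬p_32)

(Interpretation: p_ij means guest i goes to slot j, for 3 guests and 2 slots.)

Case p_11 = True:
From the singleton clause (¬p_21), p_21 = False.
From the singleton clause (p_22), p_22 = True.
From the singleton clause (¬p_31), p_31 = False.
From the singleton clause (p_32), p_32 = True.
But (¬p_32) is also a unit clause — contradiction.
Backtrack on p_11: now try p_11 = False.
From the singleton clause (p_12), p_12 = True.
From the singleton clause (¬p_22), p_22 = False.
From the singleton clause (p_21), p_21 = True.
From the singleton clause (¬p_31), p_31 = False.
From the singleton clause (p_32), p_32 = True.
But (¬p_32) is also a unit clause — contradiction.
Either choice for p_11 ends in contradiction.

UNSATISFIABLE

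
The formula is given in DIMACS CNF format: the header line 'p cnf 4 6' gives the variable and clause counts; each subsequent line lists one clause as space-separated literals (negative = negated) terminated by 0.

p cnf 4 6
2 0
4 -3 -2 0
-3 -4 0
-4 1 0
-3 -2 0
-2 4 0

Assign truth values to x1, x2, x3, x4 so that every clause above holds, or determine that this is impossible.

x1 ↦ True, x2 ↦ True, x3 ↦ False, x4 ↦ True

From the singleton clause (x2), x2 = True.
From the singleton clause (¬x3), x3 = False.
From the singleton clause (x4), x4 = True.
From the singleton clause (x1), x1 = True.
All clauses are satisfied.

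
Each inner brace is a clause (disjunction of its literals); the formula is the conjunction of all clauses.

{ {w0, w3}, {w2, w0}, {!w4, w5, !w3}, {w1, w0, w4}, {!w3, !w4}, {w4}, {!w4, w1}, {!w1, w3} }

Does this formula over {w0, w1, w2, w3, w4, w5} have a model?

Unsatisfiable

Unit clause (w4) forces w4 = true.
Unit clause (!w3) forces w3 = false.
Unit clause (w0) forces w0 = true.
Unit clause (w1) forces w1 = true.
Now (!w1) is unsatisfied and unit — conflict.
No assignment satisfies every clause.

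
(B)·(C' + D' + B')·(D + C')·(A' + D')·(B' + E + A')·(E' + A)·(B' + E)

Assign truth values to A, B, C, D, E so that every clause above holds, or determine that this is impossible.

(B) alone gives B = 1.
(E) alone gives E = 1.
(A) alone gives A = 1.
(D') alone gives D = 0.
(C') alone gives C = 0.
This assignment satisfies each clause.

A ↦ 1, B ↦ 1, C ↦ 0, D ↦ 0, E ↦ 1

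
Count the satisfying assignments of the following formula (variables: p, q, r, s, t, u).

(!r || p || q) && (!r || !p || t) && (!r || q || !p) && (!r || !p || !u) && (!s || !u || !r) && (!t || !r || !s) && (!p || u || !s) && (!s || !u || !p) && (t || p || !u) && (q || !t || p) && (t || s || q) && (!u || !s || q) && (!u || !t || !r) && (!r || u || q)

There are 2^6 = 64 truth assignments over (p, q, r, s, t, u).
Split on s. With s = true, the clauses containing s are satisfied and !s drops from the rest; 5 of the 2^5 = 32 assignments to the other variables satisfy what remains.
With s = false, by the same count on the reduced clause set, 12 assignments work.
Total: 5 + 12 = 17.

17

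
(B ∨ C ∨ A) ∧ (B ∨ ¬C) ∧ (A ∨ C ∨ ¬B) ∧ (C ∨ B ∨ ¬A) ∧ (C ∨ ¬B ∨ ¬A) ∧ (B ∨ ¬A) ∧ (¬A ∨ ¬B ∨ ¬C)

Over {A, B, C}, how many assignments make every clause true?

There are 2^3 = 8 truth assignments over (A, B, C).
Check each against the 7 clauses (columns in the order A, B, C):
  F F F  ✗ fails (B ∨ C ∨ A)
  F F T  ✗ fails (B ∨ ¬C)
  F T F  ✗ fails (A ∨ C ∨ ¬B)
  F T T  ✓ satisfies all
  T F F  ✗ fails (C ∨ B ∨ ¬A)
  T F T  ✗ fails (B ∨ ¬C)
  T T F  ✗ fails (C ∨ ¬B ∨ ¬A)
  T T T  ✗ fails (¬A ∨ ¬B ∨ ¬C)
1 of the 8 rows is a model.

1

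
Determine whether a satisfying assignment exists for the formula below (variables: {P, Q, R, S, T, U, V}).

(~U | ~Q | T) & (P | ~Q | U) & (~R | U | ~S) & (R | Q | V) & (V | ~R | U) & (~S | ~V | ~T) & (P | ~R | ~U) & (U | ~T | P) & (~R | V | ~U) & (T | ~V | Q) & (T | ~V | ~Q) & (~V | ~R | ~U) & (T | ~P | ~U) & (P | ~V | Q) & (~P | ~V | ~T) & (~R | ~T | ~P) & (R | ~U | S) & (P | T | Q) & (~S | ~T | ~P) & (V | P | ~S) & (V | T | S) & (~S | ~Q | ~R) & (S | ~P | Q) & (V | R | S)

Yes, satisfiable

Branch on U: set U = 0.
Branch on P: set P = 1.
Branch on R: set R = 0.
Branch on Q: set Q = 1.
Branch on T: set T = 0.
From the singleton clause (~V), V = 0.
From the singleton clause (S), S = 1.
All clauses are satisfied.
A satisfying assignment: P ↦ 1; Q ↦ 1; R ↦ 0; S ↦ 1; T ↦ 0; U ↦ 0; V ↦ 0.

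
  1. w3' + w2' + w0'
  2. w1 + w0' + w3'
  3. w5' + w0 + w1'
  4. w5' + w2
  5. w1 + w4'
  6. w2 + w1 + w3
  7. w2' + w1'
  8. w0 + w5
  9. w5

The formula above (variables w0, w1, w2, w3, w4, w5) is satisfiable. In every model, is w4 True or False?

False

Suppose w4 = 1.
The clause (w1) is unit, so w1 = 1.
The clause (w2') is unit, so w2 = 0.
The clause (w5') is unit, so w5 = 0.
Now (w5) is unsatisfied and unit — conflict.
So every satisfying assignment has w4 = False.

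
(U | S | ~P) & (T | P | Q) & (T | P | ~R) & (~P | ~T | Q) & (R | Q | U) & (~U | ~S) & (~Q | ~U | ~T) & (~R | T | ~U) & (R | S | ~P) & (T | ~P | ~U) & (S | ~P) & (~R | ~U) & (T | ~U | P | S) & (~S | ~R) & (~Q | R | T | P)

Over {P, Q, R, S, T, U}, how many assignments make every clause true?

7

There are 2^6 = 64 truth assignments over (P, Q, R, S, T, U).
Split on T. With T = 1, the clauses containing T are satisfied and ~T drops from the rest; 6 of the 2^5 = 32 assignments to the other variables satisfy what remains.
With T = 0, by the same count on the reduced clause set, 1 assignment works.
Total: 6 + 1 = 7.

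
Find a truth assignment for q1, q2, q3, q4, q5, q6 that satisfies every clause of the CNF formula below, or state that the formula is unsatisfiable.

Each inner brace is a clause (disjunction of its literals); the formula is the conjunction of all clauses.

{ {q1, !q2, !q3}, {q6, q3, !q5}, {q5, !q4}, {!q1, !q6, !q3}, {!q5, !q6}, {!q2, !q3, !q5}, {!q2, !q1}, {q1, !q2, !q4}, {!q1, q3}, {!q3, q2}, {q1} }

UNSATISFIABLE

The clause (q1) is unit, so q1 = true.
The clause (!q2) is unit, so q2 = false.
The clause (q3) is unit, so q3 = true.
Now (!q3) is unsatisfied and unit — conflict.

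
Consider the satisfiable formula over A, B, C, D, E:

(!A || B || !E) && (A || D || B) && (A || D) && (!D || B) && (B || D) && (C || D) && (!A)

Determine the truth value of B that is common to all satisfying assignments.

Suppose B = false.
From the singleton clause (!D), D = false.
But (D) is also a unit clause — contradiction.
So every satisfying assignment has B = True.

True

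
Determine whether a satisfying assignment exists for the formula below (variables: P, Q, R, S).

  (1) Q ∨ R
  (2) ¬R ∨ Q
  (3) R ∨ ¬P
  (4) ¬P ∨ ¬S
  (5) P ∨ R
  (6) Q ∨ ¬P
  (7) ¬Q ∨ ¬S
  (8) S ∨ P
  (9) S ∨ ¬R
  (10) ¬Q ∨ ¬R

Unsatisfiable

Branch on Q: set Q = True.
The clause (¬S) is unit, so S = False.
The clause (P) is unit, so P = True.
The clause (R) is unit, so R = True.
That conflicts with the unit clause (¬R).
Undo Q and try Q = False.
The clause (R) is unit, so R = True.
That conflicts with the unit clause (¬R).
Either choice for Q ends in contradiction.
No assignment satisfies every clause.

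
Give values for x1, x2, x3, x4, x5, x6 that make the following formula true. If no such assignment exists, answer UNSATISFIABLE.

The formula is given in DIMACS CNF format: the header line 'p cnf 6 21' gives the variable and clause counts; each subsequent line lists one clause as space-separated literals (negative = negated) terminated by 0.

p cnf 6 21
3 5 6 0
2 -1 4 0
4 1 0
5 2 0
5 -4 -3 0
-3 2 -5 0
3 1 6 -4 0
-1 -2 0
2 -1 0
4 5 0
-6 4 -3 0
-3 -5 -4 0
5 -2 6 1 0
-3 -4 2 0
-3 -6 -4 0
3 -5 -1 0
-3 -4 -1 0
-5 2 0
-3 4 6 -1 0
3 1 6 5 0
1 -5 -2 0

Suppose x4 = True.
Suppose x5 = False.
Unit clause (x2) forces x2 = True.
Unit clause (¬x3) forces x3 = False.
Unit clause (x6) forces x6 = True.
Unit clause (¬x1) forces x1 = False.
Every clause now holds.

x1=False, x2=True, x3=False, x4=True, x5=False, x6=True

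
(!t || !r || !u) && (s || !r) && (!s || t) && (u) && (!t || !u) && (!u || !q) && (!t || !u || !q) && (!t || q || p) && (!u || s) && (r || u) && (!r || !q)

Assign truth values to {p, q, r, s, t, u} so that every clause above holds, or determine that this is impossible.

(u) alone gives u = true.
(!t) alone gives t = false.
(!s) alone gives s = false.
Now (s) is unsatisfied and unit — conflict.

UNSATISFIABLE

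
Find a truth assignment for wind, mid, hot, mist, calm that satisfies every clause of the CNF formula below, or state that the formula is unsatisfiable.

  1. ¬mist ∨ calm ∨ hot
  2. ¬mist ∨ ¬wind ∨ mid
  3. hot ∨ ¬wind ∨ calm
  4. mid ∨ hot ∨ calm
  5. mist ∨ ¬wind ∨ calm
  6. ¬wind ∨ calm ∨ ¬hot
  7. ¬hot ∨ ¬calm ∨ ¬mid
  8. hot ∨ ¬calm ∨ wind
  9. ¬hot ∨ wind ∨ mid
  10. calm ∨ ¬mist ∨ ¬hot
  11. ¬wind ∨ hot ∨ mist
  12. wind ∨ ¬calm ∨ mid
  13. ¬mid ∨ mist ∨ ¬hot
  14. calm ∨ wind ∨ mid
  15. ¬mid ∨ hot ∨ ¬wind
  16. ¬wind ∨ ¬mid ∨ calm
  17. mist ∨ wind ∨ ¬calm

Suppose mist = False.
Suppose wind = False.
From the singleton clause (¬calm), calm = False.
From the singleton clause (mid), mid = True.
From the singleton clause (¬hot), hot = False.
All clauses are satisfied.

wind: False; mid: True; hot: False; mist: False; calm: False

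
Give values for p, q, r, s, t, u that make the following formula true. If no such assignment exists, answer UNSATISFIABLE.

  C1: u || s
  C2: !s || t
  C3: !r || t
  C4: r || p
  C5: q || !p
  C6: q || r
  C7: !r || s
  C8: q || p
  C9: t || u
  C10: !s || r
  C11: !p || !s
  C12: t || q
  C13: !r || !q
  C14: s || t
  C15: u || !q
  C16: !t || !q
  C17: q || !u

Suppose u = true.
From the singleton clause (q), q = true.
From the singleton clause (!r), r = false.
From the singleton clause (p), p = true.
From the singleton clause (!s), s = false.
From the singleton clause (t), t = true.
Now (!t) is unsatisfied and unit — conflict.
So u must be the other value — set u = false.
From the singleton clause (s), s = true.
From the singleton clause (t), t = true.
From the singleton clause (r), r = true.
From the singleton clause (!p), p = false.
From the singleton clause (q), q = true.
Now (!q) is unsatisfied and unit — conflict.
Either choice for u ends in contradiction.

UNSATISFIABLE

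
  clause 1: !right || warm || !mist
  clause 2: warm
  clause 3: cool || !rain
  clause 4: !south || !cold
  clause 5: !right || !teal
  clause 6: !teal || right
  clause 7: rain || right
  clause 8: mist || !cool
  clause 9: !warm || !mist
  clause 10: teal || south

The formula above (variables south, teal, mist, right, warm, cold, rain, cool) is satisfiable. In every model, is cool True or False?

False

Suppose cool = true.
From the singleton clause (warm), warm = true.
From the singleton clause (mist), mist = true.
But (!mist) is also a unit clause — contradiction.
So every satisfying assignment has cool = False.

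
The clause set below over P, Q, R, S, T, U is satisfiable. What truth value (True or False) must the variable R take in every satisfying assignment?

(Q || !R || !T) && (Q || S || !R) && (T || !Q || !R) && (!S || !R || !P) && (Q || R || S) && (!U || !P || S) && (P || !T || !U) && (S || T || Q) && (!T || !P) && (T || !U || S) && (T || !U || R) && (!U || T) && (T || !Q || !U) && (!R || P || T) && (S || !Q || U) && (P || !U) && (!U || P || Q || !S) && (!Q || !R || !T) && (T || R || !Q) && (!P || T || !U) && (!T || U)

Suppose R = true.
Case Q = true:
Unit clause (T) forces T = true.
But (!T) is also a unit clause — contradiction.
Undo Q and try Q = false.
Unit clause (!T) forces T = false.
Unit clause (S) forces S = true.
Unit clause (!P) forces P = false.
But (P) is also a unit clause — contradiction.
Both values of Q lead to a conflict.
So every satisfying assignment has R = False.

False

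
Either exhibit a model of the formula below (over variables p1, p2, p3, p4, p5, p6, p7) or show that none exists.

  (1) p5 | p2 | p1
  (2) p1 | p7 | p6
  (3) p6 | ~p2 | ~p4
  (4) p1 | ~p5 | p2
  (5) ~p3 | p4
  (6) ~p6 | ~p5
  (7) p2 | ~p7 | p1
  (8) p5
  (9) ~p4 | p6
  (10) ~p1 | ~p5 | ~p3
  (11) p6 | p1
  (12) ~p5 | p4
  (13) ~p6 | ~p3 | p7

Unit clause (p5) forces p5 = 1.
Unit clause (~p6) forces p6 = 0.
Unit clause (~p4) forces p4 = 0.
But (p4) is also a unit clause — contradiction.

UNSATISFIABLE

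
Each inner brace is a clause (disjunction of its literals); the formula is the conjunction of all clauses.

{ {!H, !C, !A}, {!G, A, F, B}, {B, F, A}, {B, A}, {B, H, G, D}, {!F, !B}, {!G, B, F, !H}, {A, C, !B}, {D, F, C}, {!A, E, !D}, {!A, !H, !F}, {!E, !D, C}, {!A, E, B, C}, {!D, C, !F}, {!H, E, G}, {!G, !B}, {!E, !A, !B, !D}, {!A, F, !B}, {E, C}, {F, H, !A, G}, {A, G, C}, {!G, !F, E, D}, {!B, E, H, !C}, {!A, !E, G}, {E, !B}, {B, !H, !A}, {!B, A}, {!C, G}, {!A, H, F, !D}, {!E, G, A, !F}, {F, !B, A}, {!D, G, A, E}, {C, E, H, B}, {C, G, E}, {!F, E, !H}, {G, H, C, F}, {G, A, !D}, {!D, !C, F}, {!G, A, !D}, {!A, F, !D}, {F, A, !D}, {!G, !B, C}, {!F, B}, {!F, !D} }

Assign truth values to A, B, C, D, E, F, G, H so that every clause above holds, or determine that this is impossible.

A ↦ true, B ↦ false, C ↦ true, D ↦ false, E ↦ true, F ↦ false, G ↦ true, H ↦ false

Try B = false.
From the singleton clause (A), A = true.
From the singleton clause (!H), H = false.
From the singleton clause (!F), F = false.
From the singleton clause (G), G = true.
From the singleton clause (!D), D = false.
From the singleton clause (C), C = true.
No clause remains; E is free.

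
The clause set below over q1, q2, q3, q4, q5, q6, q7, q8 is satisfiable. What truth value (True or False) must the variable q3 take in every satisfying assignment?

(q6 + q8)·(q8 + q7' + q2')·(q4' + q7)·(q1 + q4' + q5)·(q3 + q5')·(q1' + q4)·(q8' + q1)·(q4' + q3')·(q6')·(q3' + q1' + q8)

Suppose q3 = 1.
From the singleton clause (q4'), q4 = 0.
From the singleton clause (q1'), q1 = 0.
From the singleton clause (q8'), q8 = 0.
From the singleton clause (q6), q6 = 1.
But (q6') is also a unit clause — contradiction.
So every satisfying assignment has q3 = False.

False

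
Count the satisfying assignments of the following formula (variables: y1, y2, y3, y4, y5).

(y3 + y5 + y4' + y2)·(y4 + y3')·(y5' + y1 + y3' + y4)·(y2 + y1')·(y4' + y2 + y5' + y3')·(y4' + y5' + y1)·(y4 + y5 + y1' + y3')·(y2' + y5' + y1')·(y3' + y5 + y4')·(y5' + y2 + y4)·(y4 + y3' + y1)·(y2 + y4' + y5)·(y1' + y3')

6

There are 2^5 = 32 truth assignments over (y1, y2, y3, y4, y5).
Split on y2. With y2 = 1, the clauses containing y2 are satisfied and y2' drops from the rest; 5 of the 2^4 = 16 assignments to the other variables satisfy what remains.
With y2 = 0, by the same count on the reduced clause set, 1 assignment works.
Total: 5 + 1 = 6.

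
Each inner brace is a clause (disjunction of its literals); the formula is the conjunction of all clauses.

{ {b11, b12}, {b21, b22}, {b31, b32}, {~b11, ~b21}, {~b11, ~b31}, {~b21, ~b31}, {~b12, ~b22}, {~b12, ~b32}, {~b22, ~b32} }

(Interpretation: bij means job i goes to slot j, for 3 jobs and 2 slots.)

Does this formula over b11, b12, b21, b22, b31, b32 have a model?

Unsatisfiable

Branch on b11: set b11 = 1.
(~b21) alone gives b21 = 0.
(b22) alone gives b22 = 1.
(~b31) alone gives b31 = 0.
(b32) alone gives b32 = 1.
But (~b32) is also a unit clause — contradiction.
So b11 must be the other value — set b11 = 0.
(b12) alone gives b12 = 1.
(~b22) alone gives b22 = 0.
(b21) alone gives b21 = 1.
(~b31) alone gives b31 = 0.
(b32) alone gives b32 = 1.
But (~b32) is also a unit clause — contradiction.
Neither b11 = 1 nor b11 = 0 works.
No assignment satisfies every clause.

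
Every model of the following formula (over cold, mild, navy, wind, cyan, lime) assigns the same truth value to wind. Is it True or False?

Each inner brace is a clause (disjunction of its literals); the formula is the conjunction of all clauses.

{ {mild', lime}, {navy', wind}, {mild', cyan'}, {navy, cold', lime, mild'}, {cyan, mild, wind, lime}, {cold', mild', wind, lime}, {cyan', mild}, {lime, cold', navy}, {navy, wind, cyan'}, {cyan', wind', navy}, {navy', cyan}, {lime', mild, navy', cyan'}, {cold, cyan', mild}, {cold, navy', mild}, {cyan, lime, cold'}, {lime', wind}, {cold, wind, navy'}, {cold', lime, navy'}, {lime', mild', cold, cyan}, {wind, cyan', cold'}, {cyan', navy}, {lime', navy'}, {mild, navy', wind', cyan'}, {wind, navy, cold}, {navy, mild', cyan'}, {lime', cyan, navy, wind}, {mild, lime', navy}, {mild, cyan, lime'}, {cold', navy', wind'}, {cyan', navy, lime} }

True

Suppose wind = 0.
From the singleton clause (navy'), navy = 0.
From the singleton clause (cyan'), cyan = 0.
From the singleton clause (lime'), lime = 0.
From the singleton clause (mild'), mild = 0.
That conflicts with the unit clause (mild).
So every satisfying assignment has wind = True.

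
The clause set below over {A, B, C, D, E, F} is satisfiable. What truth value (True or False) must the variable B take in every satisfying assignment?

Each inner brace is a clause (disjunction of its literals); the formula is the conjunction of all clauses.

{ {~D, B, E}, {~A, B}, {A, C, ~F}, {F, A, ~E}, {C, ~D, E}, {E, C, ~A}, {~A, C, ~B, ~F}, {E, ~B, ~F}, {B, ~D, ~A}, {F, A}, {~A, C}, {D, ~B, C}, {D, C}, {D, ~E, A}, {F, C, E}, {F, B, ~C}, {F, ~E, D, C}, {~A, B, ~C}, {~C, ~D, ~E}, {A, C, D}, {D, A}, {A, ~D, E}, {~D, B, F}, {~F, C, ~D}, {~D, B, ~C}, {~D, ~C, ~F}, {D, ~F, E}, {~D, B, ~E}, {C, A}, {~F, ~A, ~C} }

Suppose B = 0.
(~A) alone gives A = 0.
(F) alone gives F = 1.
(C) alone gives C = 1.
(D) alone gives D = 1.
But (~D) is also a unit clause — contradiction.
So every satisfying assignment has B = True.

True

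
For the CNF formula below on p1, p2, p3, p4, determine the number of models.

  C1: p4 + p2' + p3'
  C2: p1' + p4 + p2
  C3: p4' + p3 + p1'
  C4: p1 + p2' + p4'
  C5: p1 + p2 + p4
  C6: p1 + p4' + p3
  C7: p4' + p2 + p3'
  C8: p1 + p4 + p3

2

There are 2^4 = 16 truth assignments over (p1, p2, p3, p4).
Check each against the 8 clauses (columns in the order p1, p2, p3, p4):
  F F F F  ✗ fails (p1 + p2 + p4)
  F F F T  ✗ fails (p1 + p4' + p3)
  F F T F  ✗ fails (p1 + p2 + p4)
  F F T T  ✗ fails (p4' + p2 + p3')
  F T F F  ✗ fails (p1 + p4 + p3)
  F T F T  ✗ fails (p1 + p2' + p4')
  F T T F  ✗ fails (p4 + p2' + p3')
  F T T T  ✗ fails (p1 + p2' + p4')
  T F F F  ✗ fails (p1' + p4 + p2)
  T F F T  ✗ fails (p4' + p3 + p1')
  T F T F  ✗ fails (p1' + p4 + p2)
  T F T T  ✗ fails (p4' + p2 + p3')
  T T F F  ✓ satisfies all
  T T F T  ✗ fails (p4' + p3 + p1')
  T T T F  ✗ fails (p4 + p2' + p3')
  T T T T  ✓ satisfies all
2 of the 16 rows are models.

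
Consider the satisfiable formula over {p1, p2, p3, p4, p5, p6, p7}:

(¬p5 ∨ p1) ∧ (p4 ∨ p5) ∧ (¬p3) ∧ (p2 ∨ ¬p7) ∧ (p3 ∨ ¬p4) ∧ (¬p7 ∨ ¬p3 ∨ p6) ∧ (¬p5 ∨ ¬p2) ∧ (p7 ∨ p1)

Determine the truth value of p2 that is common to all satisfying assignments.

Suppose p2 = True.
(¬p3) alone gives p3 = False.
(¬p4) alone gives p4 = False.
(p5) alone gives p5 = True.
Now (¬p5) is unsatisfied and unit — conflict.
So every satisfying assignment has p2 = False.

False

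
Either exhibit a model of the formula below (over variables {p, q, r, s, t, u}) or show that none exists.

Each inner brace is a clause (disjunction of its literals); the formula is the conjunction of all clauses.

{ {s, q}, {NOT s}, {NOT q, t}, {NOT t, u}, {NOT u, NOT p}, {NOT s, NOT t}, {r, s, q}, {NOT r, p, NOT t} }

p: false; q: true; r: false; s: false; t: true; u: true

The clause (NOT s) is unit, so s = false.
The clause (q) is unit, so q = true.
The clause (t) is unit, so t = true.
The clause (u) is unit, so u = true.
The clause (NOT p) is unit, so p = false.
The clause (NOT r) is unit, so r = false.
Every clause now holds.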